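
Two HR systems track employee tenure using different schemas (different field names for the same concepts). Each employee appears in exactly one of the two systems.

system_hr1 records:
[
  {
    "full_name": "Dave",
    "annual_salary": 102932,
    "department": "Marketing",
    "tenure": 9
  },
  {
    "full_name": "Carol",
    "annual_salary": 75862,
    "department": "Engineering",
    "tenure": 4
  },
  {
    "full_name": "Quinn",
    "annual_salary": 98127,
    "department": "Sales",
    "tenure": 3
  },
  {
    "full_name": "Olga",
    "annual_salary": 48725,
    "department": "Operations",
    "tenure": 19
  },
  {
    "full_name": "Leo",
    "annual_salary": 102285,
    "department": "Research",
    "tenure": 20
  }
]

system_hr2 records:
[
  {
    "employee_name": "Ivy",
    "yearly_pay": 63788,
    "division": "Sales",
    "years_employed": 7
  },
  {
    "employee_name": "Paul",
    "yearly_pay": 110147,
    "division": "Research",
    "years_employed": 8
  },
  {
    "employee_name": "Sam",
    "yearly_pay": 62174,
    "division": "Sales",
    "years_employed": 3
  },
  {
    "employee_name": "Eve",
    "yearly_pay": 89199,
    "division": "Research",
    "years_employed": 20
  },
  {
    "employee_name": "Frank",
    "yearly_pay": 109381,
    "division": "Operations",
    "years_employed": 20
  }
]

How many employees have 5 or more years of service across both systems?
7

Reconcile schemas: "tenure" (system_hr1) = "years_employed" (system_hr2) = years of service

From system_hr1: 3 employees with >= 5 years
From system_hr2: 4 employees with >= 5 years

Total: 3 + 4 = 7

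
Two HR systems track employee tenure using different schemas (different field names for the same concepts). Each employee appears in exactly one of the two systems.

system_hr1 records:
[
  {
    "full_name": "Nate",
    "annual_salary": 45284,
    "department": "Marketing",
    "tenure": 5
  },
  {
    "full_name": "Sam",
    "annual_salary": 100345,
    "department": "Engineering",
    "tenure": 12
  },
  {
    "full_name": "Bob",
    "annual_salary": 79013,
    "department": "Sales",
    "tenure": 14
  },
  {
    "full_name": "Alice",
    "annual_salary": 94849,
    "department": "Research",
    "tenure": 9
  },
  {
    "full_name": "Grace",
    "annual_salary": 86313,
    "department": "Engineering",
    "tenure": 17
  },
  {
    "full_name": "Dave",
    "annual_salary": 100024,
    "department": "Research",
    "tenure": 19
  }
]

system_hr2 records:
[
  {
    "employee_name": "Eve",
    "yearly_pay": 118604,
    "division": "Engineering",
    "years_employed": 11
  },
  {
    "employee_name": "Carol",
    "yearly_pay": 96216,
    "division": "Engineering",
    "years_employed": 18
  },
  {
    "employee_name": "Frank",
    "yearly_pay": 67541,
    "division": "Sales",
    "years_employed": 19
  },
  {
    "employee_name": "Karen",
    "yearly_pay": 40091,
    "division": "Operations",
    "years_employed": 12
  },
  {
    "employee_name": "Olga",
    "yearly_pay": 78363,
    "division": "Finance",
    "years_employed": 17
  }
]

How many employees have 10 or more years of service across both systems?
9

Reconcile schemas: "tenure" (system_hr1) = "years_employed" (system_hr2) = years of service

From system_hr1: 4 employees with >= 10 years
From system_hr2: 5 employees with >= 10 years

Total: 4 + 5 = 9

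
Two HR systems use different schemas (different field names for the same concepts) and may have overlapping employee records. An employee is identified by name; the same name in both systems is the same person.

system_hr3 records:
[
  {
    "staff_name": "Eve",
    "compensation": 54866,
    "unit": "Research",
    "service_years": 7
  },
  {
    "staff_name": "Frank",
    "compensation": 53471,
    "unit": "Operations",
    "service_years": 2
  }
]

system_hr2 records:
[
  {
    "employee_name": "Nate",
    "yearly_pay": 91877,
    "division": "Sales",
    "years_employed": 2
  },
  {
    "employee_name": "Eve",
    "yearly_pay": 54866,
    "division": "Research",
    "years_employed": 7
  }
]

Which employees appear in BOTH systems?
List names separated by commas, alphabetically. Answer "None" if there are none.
Eve

Schema mapping: "staff_name" (system_hr3) = "employee_name" (system_hr2) = employee name

Names in system_hr3: ['Eve', 'Frank']
Names in system_hr2: ['Eve', 'Nate']

Intersection: ['Eve']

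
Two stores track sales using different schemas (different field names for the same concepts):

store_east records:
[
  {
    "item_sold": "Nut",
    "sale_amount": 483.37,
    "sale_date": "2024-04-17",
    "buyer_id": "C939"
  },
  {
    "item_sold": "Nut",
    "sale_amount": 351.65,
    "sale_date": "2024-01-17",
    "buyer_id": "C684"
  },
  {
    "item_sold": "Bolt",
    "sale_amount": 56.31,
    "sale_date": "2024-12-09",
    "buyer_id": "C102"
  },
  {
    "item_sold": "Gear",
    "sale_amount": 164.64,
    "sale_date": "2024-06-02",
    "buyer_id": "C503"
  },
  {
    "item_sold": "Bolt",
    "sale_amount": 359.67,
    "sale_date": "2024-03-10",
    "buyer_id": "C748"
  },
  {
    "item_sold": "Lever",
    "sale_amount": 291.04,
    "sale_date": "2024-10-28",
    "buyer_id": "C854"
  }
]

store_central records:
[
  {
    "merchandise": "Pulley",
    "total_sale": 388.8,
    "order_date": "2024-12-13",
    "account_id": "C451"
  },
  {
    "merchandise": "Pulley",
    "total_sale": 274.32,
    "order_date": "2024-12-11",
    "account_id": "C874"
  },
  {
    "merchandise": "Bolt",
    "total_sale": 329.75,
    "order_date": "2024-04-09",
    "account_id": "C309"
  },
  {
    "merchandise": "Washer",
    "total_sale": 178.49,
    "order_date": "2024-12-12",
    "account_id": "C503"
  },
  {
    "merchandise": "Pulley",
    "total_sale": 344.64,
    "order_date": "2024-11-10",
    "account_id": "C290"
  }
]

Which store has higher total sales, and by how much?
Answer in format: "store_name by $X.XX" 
store_east by $190.68

Schema mapping: "sale_amount" (store_east) = "total_sale" (store_central) = sale amount

Total for store_east: 1706.68
Total for store_central: 1516.00

Difference: |1706.68 - 1516.00| = 190.68
store_east has higher sales by $190.68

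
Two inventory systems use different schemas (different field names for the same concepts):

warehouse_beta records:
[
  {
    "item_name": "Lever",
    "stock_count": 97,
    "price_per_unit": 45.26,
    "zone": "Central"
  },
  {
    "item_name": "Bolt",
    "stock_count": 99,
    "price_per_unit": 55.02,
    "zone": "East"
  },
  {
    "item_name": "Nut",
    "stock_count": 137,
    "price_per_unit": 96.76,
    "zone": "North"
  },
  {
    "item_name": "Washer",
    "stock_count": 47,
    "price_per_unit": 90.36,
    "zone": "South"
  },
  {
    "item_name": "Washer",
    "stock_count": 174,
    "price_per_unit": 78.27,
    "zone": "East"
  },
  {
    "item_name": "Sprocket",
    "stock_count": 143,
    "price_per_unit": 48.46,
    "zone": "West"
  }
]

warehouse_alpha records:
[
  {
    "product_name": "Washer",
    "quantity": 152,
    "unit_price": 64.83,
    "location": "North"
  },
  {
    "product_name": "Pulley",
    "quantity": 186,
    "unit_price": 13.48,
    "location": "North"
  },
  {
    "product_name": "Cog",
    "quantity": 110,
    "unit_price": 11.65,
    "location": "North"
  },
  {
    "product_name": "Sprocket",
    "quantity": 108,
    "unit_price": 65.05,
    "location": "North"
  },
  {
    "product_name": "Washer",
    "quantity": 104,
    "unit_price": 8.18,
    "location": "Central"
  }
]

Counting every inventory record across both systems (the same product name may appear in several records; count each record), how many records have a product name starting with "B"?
1

Schema mapping: "item_name" (warehouse_beta) = "product_name" (warehouse_alpha) = product name

Records with product name starting with "B" in warehouse_beta: 1
Records with product name starting with "B" in warehouse_alpha: 0

Total: 1 + 0 = 1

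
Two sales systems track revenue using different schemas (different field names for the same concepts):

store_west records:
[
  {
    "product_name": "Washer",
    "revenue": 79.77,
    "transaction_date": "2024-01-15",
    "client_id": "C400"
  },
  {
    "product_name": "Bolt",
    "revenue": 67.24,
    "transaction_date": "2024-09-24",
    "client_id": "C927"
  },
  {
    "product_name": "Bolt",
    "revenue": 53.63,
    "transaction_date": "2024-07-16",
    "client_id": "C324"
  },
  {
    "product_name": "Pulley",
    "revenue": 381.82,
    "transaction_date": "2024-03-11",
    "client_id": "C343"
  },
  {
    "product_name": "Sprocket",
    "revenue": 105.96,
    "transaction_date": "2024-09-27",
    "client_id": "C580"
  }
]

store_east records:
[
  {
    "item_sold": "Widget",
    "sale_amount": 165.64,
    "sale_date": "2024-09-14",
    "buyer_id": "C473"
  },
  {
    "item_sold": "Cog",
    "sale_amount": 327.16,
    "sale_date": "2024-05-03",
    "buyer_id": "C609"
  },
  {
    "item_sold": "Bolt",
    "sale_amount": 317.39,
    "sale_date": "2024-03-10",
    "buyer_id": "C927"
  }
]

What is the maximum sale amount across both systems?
381.82

Reconcile: "revenue" (store_west) = "sale_amount" (store_east) = sale amount

Maximum in store_west: 381.82
Maximum in store_east: 327.16

Overall maximum: max(381.82, 327.16) = 381.82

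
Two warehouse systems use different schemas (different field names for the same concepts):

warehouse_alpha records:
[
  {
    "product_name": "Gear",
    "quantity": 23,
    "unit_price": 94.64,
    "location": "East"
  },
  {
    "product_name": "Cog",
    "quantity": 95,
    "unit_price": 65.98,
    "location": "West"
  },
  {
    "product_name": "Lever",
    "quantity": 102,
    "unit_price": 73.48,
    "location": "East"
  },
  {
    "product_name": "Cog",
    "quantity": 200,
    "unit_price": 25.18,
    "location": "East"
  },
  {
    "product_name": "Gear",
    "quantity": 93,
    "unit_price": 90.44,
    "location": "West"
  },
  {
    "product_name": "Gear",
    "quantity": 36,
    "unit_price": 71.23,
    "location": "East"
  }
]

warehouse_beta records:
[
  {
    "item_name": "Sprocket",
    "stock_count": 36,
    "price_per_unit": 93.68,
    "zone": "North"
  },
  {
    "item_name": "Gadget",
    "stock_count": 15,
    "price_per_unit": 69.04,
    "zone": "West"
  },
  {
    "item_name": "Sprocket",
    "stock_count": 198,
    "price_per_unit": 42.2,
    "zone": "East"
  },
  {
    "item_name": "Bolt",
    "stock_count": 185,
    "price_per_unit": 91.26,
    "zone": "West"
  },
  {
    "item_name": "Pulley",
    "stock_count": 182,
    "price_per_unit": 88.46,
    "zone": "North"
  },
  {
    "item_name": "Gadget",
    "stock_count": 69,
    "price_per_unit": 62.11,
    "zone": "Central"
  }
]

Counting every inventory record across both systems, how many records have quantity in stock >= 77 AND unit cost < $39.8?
1

Schema mappings:
- "quantity" (warehouse_alpha) = "stock_count" (warehouse_beta) = quantity
- "unit_price" (warehouse_alpha) = "price_per_unit" (warehouse_beta) = unit cost

Records meeting both conditions in warehouse_alpha: 1
Records meeting both conditions in warehouse_beta: 0

Total: 1 + 0 = 1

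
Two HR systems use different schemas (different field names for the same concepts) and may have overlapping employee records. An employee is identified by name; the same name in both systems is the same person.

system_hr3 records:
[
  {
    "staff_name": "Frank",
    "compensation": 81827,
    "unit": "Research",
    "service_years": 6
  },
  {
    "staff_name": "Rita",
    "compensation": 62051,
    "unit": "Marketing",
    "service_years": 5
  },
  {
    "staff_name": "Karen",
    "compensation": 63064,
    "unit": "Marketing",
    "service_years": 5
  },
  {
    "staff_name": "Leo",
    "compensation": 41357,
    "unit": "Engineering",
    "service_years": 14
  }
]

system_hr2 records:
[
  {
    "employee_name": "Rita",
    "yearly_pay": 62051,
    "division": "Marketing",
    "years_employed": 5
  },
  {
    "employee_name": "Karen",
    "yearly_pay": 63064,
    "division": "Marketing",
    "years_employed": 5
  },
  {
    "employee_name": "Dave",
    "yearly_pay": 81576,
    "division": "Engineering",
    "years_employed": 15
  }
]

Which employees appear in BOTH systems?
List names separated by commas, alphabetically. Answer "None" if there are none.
Karen, Rita

Schema mapping: "staff_name" (system_hr3) = "employee_name" (system_hr2) = employee name

Names in system_hr3: ['Frank', 'Karen', 'Leo', 'Rita']
Names in system_hr2: ['Dave', 'Karen', 'Rita']

Intersection: ['Karen', 'Rita']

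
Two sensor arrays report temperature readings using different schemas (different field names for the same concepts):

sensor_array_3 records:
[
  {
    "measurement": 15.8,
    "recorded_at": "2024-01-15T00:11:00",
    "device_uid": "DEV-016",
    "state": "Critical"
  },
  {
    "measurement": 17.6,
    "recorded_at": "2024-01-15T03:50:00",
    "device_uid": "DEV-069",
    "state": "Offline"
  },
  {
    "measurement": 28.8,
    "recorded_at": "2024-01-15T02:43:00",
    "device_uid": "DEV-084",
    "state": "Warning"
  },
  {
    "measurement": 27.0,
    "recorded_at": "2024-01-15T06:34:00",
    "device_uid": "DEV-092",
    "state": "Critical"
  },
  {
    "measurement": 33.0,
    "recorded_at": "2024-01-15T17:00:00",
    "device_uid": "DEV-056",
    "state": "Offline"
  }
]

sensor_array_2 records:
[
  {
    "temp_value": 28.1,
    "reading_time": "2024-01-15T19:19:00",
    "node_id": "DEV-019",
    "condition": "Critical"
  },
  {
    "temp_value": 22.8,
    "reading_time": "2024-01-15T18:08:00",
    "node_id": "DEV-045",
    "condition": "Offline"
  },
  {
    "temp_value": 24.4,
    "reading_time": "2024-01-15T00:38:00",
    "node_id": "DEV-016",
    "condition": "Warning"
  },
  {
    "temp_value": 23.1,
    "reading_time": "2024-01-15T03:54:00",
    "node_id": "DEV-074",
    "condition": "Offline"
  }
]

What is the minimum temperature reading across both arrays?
15.8

Schema mapping: "measurement" (sensor_array_3) = "temp_value" (sensor_array_2) = temperature reading

Minimum in sensor_array_3: 15.8
Minimum in sensor_array_2: 22.8

Overall minimum: min(15.8, 22.8) = 15.8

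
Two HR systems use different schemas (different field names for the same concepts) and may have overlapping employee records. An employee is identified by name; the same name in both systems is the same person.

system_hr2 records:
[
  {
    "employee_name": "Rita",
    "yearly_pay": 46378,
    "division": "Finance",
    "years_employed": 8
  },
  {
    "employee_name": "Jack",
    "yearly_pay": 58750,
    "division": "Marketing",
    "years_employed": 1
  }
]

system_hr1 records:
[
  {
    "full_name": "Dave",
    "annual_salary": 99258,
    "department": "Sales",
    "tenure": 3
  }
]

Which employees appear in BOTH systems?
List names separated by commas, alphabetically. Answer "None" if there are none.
None

Schema mapping: "employee_name" (system_hr2) = "full_name" (system_hr1) = employee name

Names in system_hr2: ['Jack', 'Rita']
Names in system_hr1: ['Dave']

Intersection: None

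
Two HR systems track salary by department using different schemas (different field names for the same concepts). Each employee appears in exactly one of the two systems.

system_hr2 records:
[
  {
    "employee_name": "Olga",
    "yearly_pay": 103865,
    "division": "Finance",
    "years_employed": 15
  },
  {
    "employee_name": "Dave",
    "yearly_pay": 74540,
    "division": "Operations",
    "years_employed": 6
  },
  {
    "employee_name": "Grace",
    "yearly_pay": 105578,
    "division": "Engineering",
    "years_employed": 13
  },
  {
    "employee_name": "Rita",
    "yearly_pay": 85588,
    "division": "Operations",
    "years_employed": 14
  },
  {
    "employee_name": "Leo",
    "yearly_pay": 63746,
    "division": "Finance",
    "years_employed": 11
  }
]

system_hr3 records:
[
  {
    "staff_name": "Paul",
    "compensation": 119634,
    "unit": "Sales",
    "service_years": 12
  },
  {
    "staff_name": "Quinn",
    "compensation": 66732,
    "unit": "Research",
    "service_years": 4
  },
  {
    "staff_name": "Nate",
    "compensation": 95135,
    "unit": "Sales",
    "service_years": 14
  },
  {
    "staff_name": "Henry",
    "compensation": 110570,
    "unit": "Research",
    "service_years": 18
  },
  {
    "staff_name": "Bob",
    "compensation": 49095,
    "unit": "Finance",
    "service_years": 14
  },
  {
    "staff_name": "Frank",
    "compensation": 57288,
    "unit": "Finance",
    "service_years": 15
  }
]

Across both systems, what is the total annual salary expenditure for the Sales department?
214769

Schema mappings:
- "division" (system_hr2) = "unit" (system_hr3) = department
- "yearly_pay" (system_hr2) = "compensation" (system_hr3) = salary

Sales salaries from system_hr2: 0
Sales salaries from system_hr3: 214769

Total: 0 + 214769 = 214769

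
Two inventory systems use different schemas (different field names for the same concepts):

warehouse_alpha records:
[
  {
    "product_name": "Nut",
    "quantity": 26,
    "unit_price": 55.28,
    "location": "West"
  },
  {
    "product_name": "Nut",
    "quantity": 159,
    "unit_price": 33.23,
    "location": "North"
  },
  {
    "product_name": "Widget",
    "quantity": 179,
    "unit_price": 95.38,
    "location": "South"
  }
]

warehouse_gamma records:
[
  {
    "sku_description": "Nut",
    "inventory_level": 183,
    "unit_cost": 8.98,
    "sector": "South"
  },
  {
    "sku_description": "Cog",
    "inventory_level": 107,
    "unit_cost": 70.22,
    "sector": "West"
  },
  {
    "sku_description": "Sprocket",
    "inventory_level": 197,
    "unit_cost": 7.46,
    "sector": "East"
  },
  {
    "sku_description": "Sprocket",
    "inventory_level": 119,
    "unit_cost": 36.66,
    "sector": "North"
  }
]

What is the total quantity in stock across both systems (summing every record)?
970

To reconcile these schemas, identify the field holding the quantity in stock in each system:
1. In warehouse_alpha it is "quantity"
2. In warehouse_gamma it is "inventory_level"

From warehouse_alpha: 26 + 159 + 179 = 364
From warehouse_gamma: 183 + 107 + 197 + 119 = 606

Total: 364 + 606 = 970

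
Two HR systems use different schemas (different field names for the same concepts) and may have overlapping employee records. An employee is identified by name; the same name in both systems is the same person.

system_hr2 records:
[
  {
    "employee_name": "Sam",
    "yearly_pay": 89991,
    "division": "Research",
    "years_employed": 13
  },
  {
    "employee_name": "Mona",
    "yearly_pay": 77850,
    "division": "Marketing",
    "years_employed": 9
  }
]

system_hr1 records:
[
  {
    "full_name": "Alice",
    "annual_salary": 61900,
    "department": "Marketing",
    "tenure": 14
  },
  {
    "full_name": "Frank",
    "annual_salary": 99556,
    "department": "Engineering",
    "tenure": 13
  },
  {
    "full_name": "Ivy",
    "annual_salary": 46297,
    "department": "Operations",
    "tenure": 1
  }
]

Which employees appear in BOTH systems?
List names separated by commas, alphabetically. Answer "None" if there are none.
None

Schema mapping: "employee_name" (system_hr2) = "full_name" (system_hr1) = employee name

Names in system_hr2: ['Mona', 'Sam']
Names in system_hr1: ['Alice', 'Frank', 'Ivy']

Intersection: None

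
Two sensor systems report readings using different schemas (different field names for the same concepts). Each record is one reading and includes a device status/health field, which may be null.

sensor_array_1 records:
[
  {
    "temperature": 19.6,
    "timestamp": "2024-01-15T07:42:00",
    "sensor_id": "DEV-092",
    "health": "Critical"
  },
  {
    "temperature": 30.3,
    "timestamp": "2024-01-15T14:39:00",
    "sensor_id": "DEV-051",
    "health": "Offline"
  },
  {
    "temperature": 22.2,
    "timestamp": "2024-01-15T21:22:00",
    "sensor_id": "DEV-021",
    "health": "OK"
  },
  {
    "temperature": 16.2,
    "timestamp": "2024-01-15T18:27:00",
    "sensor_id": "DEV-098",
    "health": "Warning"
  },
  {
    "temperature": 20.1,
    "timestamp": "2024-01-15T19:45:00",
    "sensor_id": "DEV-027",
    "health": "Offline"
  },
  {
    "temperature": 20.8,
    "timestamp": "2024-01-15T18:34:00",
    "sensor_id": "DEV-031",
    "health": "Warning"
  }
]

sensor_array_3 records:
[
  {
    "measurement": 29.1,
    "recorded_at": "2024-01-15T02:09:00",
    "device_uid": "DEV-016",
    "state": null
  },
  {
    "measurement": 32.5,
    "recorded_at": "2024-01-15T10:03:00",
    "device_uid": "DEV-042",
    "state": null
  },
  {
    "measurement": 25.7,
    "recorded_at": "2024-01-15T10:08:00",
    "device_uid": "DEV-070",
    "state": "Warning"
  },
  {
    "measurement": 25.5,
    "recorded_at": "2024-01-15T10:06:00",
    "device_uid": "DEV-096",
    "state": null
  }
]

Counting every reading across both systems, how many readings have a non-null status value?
7

Schema mapping: "health" (sensor_array_1) = "state" (sensor_array_3) = status

Non-null in sensor_array_1: 6
Non-null in sensor_array_3: 1

Total non-null: 6 + 1 = 7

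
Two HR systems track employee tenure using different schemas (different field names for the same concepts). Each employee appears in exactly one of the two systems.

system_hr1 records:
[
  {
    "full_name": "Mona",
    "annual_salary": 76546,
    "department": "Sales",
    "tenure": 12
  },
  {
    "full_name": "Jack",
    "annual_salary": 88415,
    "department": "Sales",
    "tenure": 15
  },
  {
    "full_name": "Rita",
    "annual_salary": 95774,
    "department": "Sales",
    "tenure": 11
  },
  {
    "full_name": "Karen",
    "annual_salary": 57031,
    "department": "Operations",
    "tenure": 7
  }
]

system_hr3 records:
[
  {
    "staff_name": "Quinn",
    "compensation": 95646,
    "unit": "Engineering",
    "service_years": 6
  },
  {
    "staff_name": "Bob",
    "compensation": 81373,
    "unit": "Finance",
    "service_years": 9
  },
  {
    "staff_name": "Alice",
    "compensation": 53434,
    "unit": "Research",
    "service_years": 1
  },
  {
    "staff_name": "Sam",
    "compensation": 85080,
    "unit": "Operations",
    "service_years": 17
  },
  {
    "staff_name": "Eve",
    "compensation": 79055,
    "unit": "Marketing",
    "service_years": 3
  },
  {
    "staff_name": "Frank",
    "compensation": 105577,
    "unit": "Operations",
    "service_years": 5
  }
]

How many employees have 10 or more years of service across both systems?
4

Reconcile schemas: "tenure" (system_hr1) = "service_years" (system_hr3) = years of service

From system_hr1: 3 employees with >= 10 years
From system_hr3: 1 employees with >= 10 years

Total: 3 + 1 = 4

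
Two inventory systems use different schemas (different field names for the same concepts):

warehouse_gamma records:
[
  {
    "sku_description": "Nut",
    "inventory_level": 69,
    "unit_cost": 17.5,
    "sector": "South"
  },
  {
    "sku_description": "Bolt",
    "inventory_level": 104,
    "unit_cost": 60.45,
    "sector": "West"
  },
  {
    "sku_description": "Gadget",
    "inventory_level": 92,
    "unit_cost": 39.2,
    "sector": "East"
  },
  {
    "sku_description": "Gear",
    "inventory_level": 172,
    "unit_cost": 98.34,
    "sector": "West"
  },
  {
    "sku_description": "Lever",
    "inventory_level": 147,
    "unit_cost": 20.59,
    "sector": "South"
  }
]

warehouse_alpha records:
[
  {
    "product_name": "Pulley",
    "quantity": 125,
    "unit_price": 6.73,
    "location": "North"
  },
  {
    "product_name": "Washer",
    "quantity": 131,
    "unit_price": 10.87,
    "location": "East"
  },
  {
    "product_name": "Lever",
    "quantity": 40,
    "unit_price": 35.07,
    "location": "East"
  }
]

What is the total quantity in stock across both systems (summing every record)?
880

To reconcile these schemas, identify the field holding the quantity in stock in each system:
1. In warehouse_gamma it is "inventory_level"
2. In warehouse_alpha it is "quantity"

From warehouse_gamma: 69 + 104 + 92 + 172 + 147 = 584
From warehouse_alpha: 125 + 131 + 40 = 296

Total: 584 + 296 = 880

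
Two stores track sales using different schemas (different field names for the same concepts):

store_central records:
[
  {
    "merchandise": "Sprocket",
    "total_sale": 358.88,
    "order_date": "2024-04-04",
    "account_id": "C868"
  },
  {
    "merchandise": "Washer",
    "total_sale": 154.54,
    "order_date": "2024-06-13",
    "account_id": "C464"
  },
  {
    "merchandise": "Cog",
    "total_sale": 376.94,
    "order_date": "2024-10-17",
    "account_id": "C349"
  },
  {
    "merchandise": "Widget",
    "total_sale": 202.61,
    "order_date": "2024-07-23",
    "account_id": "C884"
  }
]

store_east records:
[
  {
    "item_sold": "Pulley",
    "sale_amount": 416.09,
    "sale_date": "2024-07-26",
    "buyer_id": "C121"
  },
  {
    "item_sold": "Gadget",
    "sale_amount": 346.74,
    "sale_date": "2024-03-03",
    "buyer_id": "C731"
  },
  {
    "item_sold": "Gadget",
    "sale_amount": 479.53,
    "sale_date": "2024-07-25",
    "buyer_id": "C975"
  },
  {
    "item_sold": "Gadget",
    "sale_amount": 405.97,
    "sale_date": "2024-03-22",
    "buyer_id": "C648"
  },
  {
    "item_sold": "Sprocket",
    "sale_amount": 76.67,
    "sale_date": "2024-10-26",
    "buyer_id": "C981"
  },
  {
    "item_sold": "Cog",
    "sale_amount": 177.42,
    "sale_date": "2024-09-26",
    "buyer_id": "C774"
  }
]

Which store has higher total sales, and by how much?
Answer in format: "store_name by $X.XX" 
store_east by $809.45

Schema mapping: "total_sale" (store_central) = "sale_amount" (store_east) = sale amount

Total for store_central: 1092.97
Total for store_east: 1902.42

Difference: |1092.97 - 1902.42| = 809.45
store_east has higher sales by $809.45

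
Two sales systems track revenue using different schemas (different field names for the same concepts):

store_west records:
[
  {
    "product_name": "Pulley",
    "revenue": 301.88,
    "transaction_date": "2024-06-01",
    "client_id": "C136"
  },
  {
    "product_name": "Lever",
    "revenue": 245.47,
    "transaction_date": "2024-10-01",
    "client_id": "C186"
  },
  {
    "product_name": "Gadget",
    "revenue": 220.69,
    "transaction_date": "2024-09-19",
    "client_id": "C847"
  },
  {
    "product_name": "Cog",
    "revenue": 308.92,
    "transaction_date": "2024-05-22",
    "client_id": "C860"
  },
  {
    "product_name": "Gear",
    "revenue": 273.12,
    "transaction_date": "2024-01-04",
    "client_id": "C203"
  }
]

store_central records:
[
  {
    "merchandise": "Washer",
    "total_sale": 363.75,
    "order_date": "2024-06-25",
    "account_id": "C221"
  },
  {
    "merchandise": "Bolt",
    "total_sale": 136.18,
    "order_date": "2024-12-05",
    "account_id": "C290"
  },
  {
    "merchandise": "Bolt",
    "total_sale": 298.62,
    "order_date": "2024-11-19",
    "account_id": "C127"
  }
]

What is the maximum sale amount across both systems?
363.75

Reconcile: "revenue" (store_west) = "total_sale" (store_central) = sale amount

Maximum in store_west: 308.92
Maximum in store_central: 363.75

Overall maximum: max(308.92, 363.75) = 363.75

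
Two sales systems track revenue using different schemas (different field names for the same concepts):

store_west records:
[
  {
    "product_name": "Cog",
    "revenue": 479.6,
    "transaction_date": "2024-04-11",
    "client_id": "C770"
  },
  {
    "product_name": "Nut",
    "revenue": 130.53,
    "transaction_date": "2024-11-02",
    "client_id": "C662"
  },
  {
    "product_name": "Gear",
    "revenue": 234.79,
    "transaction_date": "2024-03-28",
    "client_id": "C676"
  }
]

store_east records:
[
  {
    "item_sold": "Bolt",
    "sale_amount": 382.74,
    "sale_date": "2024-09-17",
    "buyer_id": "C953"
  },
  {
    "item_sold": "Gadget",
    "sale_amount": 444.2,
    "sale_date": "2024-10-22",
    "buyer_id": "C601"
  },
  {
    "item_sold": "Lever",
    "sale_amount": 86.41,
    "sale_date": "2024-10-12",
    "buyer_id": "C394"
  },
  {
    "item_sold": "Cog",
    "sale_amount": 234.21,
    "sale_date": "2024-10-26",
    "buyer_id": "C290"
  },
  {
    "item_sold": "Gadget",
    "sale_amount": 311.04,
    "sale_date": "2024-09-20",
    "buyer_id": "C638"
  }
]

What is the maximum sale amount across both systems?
479.6

Reconcile: "revenue" (store_west) = "sale_amount" (store_east) = sale amount

Maximum in store_west: 479.6
Maximum in store_east: 444.2

Overall maximum: max(479.6, 444.2) = 479.6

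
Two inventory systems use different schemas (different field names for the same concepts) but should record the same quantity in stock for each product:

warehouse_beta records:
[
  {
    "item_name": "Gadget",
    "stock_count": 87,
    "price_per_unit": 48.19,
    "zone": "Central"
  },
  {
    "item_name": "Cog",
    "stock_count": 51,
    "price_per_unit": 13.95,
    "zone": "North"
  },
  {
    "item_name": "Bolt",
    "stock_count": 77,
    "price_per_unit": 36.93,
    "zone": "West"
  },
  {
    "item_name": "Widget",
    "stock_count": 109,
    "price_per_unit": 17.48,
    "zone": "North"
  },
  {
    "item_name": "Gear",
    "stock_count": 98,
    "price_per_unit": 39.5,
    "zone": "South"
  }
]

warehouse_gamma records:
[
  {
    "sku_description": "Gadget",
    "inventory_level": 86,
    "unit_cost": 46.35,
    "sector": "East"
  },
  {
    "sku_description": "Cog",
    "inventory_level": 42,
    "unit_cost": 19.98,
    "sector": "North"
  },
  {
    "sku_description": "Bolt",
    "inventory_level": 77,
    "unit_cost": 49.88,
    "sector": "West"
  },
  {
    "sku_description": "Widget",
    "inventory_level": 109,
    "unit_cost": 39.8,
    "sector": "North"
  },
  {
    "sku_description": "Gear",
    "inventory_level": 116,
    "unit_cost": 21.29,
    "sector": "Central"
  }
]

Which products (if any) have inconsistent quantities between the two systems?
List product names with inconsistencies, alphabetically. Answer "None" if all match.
Cog, Gadget, Gear

Schema mappings:
- "item_name" (warehouse_beta) = "sku_description" (warehouse_gamma) = product name
- "stock_count" (warehouse_beta) = "inventory_level" (warehouse_gamma) = quantity

Comparison:
  Gadget: 87 vs 86 - MISMATCH
  Cog: 51 vs 42 - MISMATCH
  Bolt: 77 vs 77 - MATCH
  Widget: 109 vs 109 - MATCH
  Gear: 98 vs 116 - MISMATCH

Products with inconsistencies: Cog, Gadget, Gear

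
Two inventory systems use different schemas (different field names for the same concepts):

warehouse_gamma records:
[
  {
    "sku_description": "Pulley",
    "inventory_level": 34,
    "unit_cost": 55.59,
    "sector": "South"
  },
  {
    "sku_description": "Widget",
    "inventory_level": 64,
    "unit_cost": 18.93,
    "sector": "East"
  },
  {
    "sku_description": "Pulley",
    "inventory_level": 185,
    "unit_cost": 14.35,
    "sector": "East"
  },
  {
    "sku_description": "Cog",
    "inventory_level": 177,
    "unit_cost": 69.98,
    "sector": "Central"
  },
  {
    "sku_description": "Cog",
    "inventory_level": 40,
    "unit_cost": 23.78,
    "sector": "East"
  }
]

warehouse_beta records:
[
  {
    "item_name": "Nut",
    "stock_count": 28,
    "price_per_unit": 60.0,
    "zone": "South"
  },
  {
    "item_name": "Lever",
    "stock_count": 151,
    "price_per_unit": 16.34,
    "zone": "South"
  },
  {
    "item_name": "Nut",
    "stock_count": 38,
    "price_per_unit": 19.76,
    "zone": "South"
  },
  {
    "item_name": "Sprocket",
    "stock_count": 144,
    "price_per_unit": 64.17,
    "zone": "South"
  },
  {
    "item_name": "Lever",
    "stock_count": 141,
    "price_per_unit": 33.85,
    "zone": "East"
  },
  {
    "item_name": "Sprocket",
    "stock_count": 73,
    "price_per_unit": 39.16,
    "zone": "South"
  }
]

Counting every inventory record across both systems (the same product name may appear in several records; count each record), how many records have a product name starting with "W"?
1

Schema mapping: "sku_description" (warehouse_gamma) = "item_name" (warehouse_beta) = product name

Records with product name starting with "W" in warehouse_gamma: 1
Records with product name starting with "W" in warehouse_beta: 0

Total: 1 + 0 = 1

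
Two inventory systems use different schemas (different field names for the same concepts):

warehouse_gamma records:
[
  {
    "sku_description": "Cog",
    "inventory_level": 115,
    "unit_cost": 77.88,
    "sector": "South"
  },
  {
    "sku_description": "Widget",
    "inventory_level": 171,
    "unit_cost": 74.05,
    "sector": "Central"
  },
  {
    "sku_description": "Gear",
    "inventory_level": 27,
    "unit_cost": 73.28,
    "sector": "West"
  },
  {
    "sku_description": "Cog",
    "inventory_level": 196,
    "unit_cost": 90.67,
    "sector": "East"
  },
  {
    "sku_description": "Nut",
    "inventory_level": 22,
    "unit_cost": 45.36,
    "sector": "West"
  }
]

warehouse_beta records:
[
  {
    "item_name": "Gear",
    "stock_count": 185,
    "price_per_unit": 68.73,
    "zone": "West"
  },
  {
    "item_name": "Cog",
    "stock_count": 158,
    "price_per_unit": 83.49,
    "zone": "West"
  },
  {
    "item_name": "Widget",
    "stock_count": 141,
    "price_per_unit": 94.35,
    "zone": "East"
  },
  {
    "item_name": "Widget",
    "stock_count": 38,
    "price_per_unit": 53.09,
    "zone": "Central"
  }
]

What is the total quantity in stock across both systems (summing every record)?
1053

To reconcile these schemas, identify the field holding the quantity in stock in each system:
1. In warehouse_gamma it is "inventory_level"
2. In warehouse_beta it is "stock_count"

From warehouse_gamma: 115 + 171 + 27 + 196 + 22 = 531
From warehouse_beta: 185 + 158 + 141 + 38 = 522

Total: 531 + 522 = 1053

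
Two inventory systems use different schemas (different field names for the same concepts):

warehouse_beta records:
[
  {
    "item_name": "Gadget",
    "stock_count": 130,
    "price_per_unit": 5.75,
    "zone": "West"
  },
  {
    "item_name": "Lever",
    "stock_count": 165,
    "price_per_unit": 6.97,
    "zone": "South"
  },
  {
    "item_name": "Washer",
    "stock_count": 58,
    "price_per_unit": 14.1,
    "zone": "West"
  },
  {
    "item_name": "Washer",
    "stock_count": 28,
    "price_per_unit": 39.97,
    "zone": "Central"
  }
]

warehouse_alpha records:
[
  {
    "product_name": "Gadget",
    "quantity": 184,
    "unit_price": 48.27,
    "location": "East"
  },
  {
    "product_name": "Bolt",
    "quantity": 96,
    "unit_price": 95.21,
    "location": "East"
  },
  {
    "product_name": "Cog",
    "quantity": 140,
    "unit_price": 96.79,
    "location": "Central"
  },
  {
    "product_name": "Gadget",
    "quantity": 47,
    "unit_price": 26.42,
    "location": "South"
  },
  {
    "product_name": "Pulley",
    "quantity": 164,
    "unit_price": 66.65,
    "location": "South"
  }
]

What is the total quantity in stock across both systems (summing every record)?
1012

To reconcile these schemas, identify the field holding the quantity in stock in each system:
1. In warehouse_beta it is "stock_count"
2. In warehouse_alpha it is "quantity"

From warehouse_beta: 130 + 165 + 58 + 28 = 381
From warehouse_alpha: 184 + 96 + 140 + 47 + 164 = 631

Total: 381 + 631 = 1012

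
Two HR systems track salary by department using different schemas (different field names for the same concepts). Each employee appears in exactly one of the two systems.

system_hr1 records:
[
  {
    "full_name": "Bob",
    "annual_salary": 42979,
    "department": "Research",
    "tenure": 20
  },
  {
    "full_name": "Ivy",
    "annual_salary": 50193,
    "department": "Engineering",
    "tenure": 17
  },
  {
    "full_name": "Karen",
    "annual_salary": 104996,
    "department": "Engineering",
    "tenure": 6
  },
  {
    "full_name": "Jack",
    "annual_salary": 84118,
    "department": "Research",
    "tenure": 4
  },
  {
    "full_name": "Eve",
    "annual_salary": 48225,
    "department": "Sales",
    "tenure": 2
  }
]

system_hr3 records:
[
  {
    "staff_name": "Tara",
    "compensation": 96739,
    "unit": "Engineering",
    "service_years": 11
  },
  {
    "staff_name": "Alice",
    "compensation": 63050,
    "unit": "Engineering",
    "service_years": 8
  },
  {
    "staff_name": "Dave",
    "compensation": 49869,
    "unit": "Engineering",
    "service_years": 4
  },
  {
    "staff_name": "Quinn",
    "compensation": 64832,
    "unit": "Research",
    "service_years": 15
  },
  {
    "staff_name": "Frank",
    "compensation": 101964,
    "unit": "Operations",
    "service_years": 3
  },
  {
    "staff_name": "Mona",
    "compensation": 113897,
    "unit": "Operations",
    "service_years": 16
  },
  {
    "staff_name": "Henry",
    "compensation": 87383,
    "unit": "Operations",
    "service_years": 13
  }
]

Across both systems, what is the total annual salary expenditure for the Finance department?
0

Schema mappings:
- "department" (system_hr1) = "unit" (system_hr3) = department
- "annual_salary" (system_hr1) = "compensation" (system_hr3) = salary

Finance salaries from system_hr1: 0
Finance salaries from system_hr3: 0

Total: 0 + 0 = 0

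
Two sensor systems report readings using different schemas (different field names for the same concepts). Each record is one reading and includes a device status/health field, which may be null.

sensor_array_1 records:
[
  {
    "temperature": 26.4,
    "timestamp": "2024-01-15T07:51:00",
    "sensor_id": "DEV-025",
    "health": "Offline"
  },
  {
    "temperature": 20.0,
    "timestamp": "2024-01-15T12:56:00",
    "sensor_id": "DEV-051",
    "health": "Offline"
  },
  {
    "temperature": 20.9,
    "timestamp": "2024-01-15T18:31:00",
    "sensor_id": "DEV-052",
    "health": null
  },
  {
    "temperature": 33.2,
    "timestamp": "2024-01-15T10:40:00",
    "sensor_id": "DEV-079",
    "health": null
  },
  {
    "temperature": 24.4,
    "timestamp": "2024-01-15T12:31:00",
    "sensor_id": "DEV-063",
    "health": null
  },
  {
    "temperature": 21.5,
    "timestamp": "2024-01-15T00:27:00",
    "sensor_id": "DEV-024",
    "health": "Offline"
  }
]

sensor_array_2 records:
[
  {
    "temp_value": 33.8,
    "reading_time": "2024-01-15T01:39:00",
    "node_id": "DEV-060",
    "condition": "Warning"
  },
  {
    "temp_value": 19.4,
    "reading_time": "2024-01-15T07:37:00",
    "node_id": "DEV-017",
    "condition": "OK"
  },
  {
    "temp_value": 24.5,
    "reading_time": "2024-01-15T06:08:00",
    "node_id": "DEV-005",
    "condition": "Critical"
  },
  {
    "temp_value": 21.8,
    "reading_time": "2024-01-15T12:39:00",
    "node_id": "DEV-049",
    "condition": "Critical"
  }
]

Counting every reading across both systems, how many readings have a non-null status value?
7

Schema mapping: "health" (sensor_array_1) = "condition" (sensor_array_2) = status

Non-null in sensor_array_1: 3
Non-null in sensor_array_2: 4

Total non-null: 3 + 4 = 7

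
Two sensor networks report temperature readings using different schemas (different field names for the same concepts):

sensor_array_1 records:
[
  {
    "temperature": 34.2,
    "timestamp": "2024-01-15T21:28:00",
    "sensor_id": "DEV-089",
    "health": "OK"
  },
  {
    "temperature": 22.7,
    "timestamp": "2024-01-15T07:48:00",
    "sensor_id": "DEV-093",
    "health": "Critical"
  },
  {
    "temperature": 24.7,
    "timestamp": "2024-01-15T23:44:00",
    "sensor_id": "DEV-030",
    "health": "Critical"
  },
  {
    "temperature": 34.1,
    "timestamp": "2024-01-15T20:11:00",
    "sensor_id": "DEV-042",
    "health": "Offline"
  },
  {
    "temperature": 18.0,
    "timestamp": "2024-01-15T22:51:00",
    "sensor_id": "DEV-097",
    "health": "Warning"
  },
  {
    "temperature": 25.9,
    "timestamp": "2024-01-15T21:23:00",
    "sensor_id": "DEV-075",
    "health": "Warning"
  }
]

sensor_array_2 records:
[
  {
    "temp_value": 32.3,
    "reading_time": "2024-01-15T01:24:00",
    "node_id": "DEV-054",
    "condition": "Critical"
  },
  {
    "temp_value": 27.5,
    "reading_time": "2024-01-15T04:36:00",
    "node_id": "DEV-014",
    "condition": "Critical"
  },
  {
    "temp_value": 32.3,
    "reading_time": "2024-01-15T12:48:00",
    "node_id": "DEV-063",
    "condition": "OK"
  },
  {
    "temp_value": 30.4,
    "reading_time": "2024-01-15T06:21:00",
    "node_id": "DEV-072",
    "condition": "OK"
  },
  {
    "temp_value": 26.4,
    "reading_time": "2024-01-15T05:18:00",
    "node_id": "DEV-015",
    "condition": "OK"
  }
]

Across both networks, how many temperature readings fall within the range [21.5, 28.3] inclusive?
5

Schema mapping: "temperature" (sensor_array_1) = "temp_value" (sensor_array_2) = temperature

Readings in [21.5, 28.3] from sensor_array_1: 3
Readings in [21.5, 28.3] from sensor_array_2: 2

Total count: 3 + 2 = 5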